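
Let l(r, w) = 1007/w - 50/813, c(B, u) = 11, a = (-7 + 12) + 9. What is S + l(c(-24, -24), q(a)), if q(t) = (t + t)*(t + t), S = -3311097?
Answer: -2110465959533/637392 ≈ -3.3111e+6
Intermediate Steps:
a = 14 (a = 5 + 9 = 14)
q(t) = 4*t**2 (q(t) = (2*t)*(2*t) = 4*t**2)
l(r, w) = -50/813 + 1007/w (l(r, w) = 1007/w - 50*1/813 = 1007/w - 50/813 = -50/813 + 1007/w)
S + l(c(-24, -24), q(a)) = -3311097 + (-50/813 + 1007/((4*14**2))) = -3311097 + (-50/813 + 1007/((4*196))) = -3311097 + (-50/813 + 1007/784) = -3311097 + 779491/637392 = -2110465959533/637392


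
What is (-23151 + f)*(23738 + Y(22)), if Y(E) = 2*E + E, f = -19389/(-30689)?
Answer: -16911829116600/30689 ≈ -5.5107e+8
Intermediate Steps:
f = 19389/30689 (f = -19389*(-1/30689) = 19389/30689 ≈ 0.63179)
Y(E) = 3*E
(-23151 + f)*(23738 + Y(22)) = (-23151 + 19389/30689)*(23738 + 3*22) = -710461650*(23738 + 66)/30689 = -710461650/30689*23804 = -16911829116600/30689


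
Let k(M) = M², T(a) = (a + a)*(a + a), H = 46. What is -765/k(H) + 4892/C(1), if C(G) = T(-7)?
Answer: 2550383/103684 ≈ 24.598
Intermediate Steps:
T(a) = 4*a² (T(a) = (2*a)*(2*a) = 4*a²)
C(G) = 196 (C(G) = 4*(-7)² = 4*49 = 196)
-765/k(H) + 4892/C(1) = -765/(46²) + 4892/196 = -765/2116 + 4892*(1/196) = -765*1/2116 + 1223/49 = -765/2116 + 1223/49 = 2550383/103684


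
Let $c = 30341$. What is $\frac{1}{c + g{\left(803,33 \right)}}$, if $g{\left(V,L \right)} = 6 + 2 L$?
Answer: $\frac{1}{30413} \approx 3.2881 \cdot 10^{-5}$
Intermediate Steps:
$\frac{1}{c + g{\left(803,33 \right)}} = \frac{1}{30341 + \left(6 + 2 \cdot 33\right)} = \frac{1}{30341 + \left(6 + 66\right)} = \frac{1}{30341 + 72} = \frac{1}{30413}$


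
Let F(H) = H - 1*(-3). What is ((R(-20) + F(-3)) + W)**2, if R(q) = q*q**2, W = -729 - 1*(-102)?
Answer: 74425129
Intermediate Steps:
W = -627 (W = -729 + 102 = -627)
R(q) = q**3
F(H) = 3 + H (F(H) = H + 3 = 3 + H)
((R(-20) + F(-3)) + W)**2 = (((-20)**3 + (3 - 3)) - 627)**2 = ((-8000 + 0) - 627)**2 = (-8000 - 627)**2 = (-8627)**2 = 74425129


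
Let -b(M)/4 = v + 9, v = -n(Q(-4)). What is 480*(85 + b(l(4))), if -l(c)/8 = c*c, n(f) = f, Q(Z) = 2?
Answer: 27360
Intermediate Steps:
l(c) = -8*c**2 (l(c) = -8*c*c = -8*c**2)
v = -2 (v = -1*2 = -2)
b(M) = -28 (b(M) = -4*(-2 + 9) = -4*7 = -28)
480*(85 + b(l(4))) = 480*(85 - 28) = 480*57 = 27360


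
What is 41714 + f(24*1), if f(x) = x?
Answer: 41738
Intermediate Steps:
41714 + f(24*1) = 41714 + 24*1 = 41714 + 24 = 41738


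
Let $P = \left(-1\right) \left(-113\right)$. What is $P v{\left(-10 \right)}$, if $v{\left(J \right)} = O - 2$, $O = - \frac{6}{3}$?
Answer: $-452$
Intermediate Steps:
$O = -2$ ($O = \left(-6\right) \frac{1}{3} = -2$)
$P = 113$
$v{\left(J \right)} = -4$ ($v{\left(J \right)} = -2 - 2 = -4$)
$P v{\left(-10 \right)} = 113 \left(-4\right) = -452$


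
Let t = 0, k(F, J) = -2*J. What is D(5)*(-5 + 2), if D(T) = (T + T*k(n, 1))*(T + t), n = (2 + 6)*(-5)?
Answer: 75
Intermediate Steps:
n = -40 (n = 8*(-5) = -40)
D(T) = -T² (D(T) = (T + T*(-2*1))*(T + 0) = (T + T*(-2))*T = (T - 2*T)*T = (-T)*T = -T²)
D(5)*(-5 + 2) = (-1*5²)*(-5 + 2) = -1*25*(-3) = -25*(-3) = 75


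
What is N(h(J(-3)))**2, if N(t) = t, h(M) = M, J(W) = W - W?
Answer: 0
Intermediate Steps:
J(W) = 0
N(h(J(-3)))**2 = 0**2 = 0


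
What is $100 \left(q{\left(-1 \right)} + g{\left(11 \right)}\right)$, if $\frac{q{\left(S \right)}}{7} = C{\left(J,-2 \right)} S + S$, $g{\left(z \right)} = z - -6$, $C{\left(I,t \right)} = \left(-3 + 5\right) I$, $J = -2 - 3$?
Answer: $8000$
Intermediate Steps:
$J = -5$
$C{\left(I,t \right)} = 2 I$
$g{\left(z \right)} = 6 + z$ ($g{\left(z \right)} = z + 6 = 6 + z$)
$q{\left(S \right)} = - 63 S$ ($q{\left(S \right)} = 7 \left(2 \left(-5\right) S + S\right) = 7 \left(- 10 S + S\right) = 7 \left(- 9 S\right) = - 63 S$)
$100 \left(q{\left(-1 \right)} + g{\left(11 \right)}\right) = 100 \left(\left(-63\right) \left(-1\right) + \left(6 + 11\right)\right) = 100 \left(63 + 17\right) = 100 \cdot 80 = 8000$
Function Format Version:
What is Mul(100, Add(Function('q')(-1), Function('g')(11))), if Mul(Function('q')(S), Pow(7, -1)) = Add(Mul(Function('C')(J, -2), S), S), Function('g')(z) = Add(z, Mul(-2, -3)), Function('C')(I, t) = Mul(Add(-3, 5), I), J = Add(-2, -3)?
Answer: 8000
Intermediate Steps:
J = -5
Function('C')(I, t) = Mul(2, I)
Function('g')(z) = Add(6, z) (Function('g')(z) = Add(z, 6) = Add(6, z))
Function('q')(S) = Mul(-63, S) (Function('q')(S) = Mul(7, Add(Mul(Mul(2, -5), S), S)) = Mul(7, Add(Mul(-10, S), S)) = Mul(7, Mul(-9, S)) = Mul(-63, S))
Mul(100, Add(Function('q')(-1), Function('g')(11))) = Mul(100, Add(Mul(-63, -1), Add(6, 11))) = Mul(100, Add(63, 17)) = Mul(100, 80) = 8000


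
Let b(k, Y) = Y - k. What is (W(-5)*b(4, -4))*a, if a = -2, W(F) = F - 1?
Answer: -96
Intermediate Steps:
W(F) = -1 + F
(W(-5)*b(4, -4))*a = ((-1 - 5)*(-4 - 1*4))*(-2) = -6*(-4 - 4)*(-2) = -6*(-8)*(-2) = 48*(-2) = -96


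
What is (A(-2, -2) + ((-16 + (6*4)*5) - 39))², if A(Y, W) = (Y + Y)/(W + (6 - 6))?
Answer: 4489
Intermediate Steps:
A(Y, W) = 2*Y/W (A(Y, W) = (2*Y)/(W + 0) = (2*Y)/W = 2*Y/W)
(A(-2, -2) + ((-16 + (6*4)*5) - 39))² = (2*(-2)/(-2) + ((-16 + (6*4)*5) - 39))² = (2*(-2)*(-½) + ((-16 + 24*5) - 39))² = (2 + ((-16 + 120) - 39))² = (2 + (104 - 39))² = (2 + 65)² = 67² = 4489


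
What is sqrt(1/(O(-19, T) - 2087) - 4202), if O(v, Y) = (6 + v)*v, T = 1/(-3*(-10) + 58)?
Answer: I*sqrt(889143315)/460 ≈ 64.823*I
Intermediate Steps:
T = 1/88 (T = 1/(30 + 58) = 1/88 ≈ 0.011364)
O(v, Y) = v*(6 + v)
sqrt(1/(O(-19, T) - 2087) - 4202) = sqrt(1/(-19*(6 - 19) - 2087) - 4202) = sqrt(1/(-19*(-13) - 2087) - 4202) = sqrt(1/(247 - 2087) - 4202) = sqrt(1/(-1840) - 4202) = sqrt(-1/1840 - 4202) = sqrt(-7731681/1840) = I*sqrt(889143315)/460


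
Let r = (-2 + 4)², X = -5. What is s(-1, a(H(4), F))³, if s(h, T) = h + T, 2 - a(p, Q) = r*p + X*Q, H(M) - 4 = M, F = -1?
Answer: -46656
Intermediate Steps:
H(M) = 4 + M
r = 4 (r = 2² = 4)
a(p, Q) = 2 - 4*p + 5*Q (a(p, Q) = 2 - (4*p - 5*Q) = 2 - (-5*Q + 4*p) = 2 + (-4*p + 5*Q) = 2 - 4*p + 5*Q)
s(h, T) = T + h
s(-1, a(H(4), F))³ = ((2 - 4*(4 + 4) + 5*(-1)) - 1)³ = ((2 - 4*8 - 5) - 1)³ = ((2 - 32 - 5) - 1)³ = (-35 - 1)³ = (-36)³ = -46656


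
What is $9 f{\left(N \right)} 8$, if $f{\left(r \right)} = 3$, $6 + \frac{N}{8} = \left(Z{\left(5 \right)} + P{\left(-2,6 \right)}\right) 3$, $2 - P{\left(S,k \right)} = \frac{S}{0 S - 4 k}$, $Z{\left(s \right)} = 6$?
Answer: $216$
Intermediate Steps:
$P{\left(S,k \right)} = 2 + \frac{S}{4 k}$ ($P{\left(S,k \right)} = 2 - \frac{S}{0 S - 4 k} = 2 - \frac{S}{0 - 4 k} = 2 - \frac{S}{\left(-4\right) k} = 2 - S \left(- \frac{1}{4 k}\right) = 2 - - \frac{S}{4 k} = 2 + \frac{S}{4 k}$)
$N = 142$ ($N = -48 + 8 \left(6 + \left(2 + \frac{1}{4} \left(-2\right) \frac{1}{6}\right)\right) 3 = -48 + 8 \left(6 + \left(2 - \frac{1}{12}\right)\right) 3 = -48 + 8 \left(6 + \frac{23}{12}\right) 3 = -48 + 8 \cdot \frac{95}{12} \cdot 3 = -48 + 8 \cdot \frac{95}{4} = -48 + 190 = 142$)
$9 f{\left(N \right)} 8 = 9 \cdot 3 \cdot 8 = 27 \cdot 8 = 216$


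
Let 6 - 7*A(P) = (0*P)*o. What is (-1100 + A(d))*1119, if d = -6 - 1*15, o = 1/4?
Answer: -8609586/7 ≈ -1.2299e+6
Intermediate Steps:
o = ¼ (o = 1*(¼) = ¼ ≈ 0.25000)
d = -21 (d = -6 - 15 = -21)
A(P) = 6/7 (A(P) = 6/7 - 0*P/(7*4) = 6/7 - 0/4 = 6/7 - ⅐*0 = 6/7 + 0 = 6/7)
(-1100 + A(d))*1119 = (-1100 + 6/7)*1119 = -7694/7*1119 = -8609586/7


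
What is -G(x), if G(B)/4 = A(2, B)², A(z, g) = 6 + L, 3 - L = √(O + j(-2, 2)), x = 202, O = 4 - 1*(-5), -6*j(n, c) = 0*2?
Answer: -144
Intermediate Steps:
j(n, c) = 0 (j(n, c) = -0*2 = -⅙*0 = 0)
O = 9 (O = 4 + 5 = 9)
L = 0 (L = 3 - √(9 + 0) = 3 - √9 = 3 - 1*3 = 3 - 3 = 0)
A(z, g) = 6 (A(z, g) = 6 + 0 = 6)
G(B) = 144 (G(B) = 4*6² = 4*36 = 144)
-G(x) = -1*144 = -144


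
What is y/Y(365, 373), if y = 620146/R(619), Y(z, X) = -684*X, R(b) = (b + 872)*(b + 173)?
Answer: -310073/150639117552 ≈ -2.0584e-6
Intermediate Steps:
R(b) = (173 + b)*(872 + b) (R(b) = (872 + b)*(173 + b) = (173 + b)*(872 + b))
y = 310073/590436 (y = 620146/(150856 + 619² + 1045*619) = 620146/(150856 + 383161 + 646855) = 620146/1180872 = 620146*(1/1180872) = 310073/590436 ≈ 0.52516)
y/Y(365, 373) = 310073/(590436*((-684*373))) = (310073/590436)/(-255132) = (310073/590436)*(-1/255132) = -310073/150639117552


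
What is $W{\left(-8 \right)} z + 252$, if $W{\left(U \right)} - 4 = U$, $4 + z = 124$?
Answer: $-228$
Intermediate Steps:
$z = 120$ ($z = -4 + 124 = 120$)
$W{\left(U \right)} = 4 + U$
$W{\left(-8 \right)} z + 252 = \left(4 - 8\right) 120 + 252 = \left(-4\right) 120 + 252 = -480 + 252 = -228$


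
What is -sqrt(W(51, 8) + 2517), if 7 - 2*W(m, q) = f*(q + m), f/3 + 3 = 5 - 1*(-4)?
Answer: -sqrt(7958)/2 ≈ -44.604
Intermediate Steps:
f = 18 (f = -9 + 3*(5 - 1*(-4)) = -9 + 3*(5 + 4) = -9 + 3*9 = -9 + 27 = 18)
W(m, q) = 7/2 - 9*m - 9*q (W(m, q) = 7/2 - 9*(q + m) = 7/2 - 9*(m + q) = 7/2 - (18*m + 18*q)/2 = 7/2 + (-9*m - 9*q) = 7/2 - 9*m - 9*q)
-sqrt(W(51, 8) + 2517) = -sqrt((7/2 - 9*51 - 9*8) + 2517) = -sqrt((7/2 - 459 - 72) + 2517) = -sqrt(-1055/2 + 2517) = -sqrt(3979/2) = -sqrt(7958)/2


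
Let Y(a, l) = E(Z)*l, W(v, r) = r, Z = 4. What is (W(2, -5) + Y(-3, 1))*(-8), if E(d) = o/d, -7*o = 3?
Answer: 286/7 ≈ 40.857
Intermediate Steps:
o = -3/7 (o = -1/7*3 = -3/7 ≈ -0.42857)
E(d) = -3/(7*d)
Y(a, l) = -3*l/28 (Y(a, l) = (-3/7/4)*l = (-3/7*1/4)*l = -3*l/28)
(W(2, -5) + Y(-3, 1))*(-8) = (-5 - 3/28*1)*(-8) = (-5 - 3/28)*(-8) = -143/28*(-8) = 286/7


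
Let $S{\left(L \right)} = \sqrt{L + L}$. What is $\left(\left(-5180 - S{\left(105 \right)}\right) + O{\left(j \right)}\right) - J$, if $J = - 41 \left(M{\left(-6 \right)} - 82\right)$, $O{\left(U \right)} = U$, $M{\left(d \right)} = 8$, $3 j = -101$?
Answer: $- \frac{24743}{3} - \sqrt{210} \approx -8262.2$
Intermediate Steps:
$j = - \frac{101}{3}$ ($j = \frac{1}{3} \left(-101\right) = - \frac{101}{3} \approx -33.667$)
$S{\left(L \right)} = \sqrt{2} \sqrt{L}$ ($S{\left(L \right)} = \sqrt{2 L} = \sqrt{2} \sqrt{L}$)
$J = 3034$ ($J = - 41 \left(8 - 82\right) = \left(-41\right) \left(-74\right) = 3034$)
$\left(\left(-5180 - S{\left(105 \right)}\right) + O{\left(j \right)}\right) - J = \left(\left(-5180 - \sqrt{2} \sqrt{105}\right) - \frac{101}{3}\right) - 3034 = \left(\left(-5180 - \sqrt{210}\right) - \frac{101}{3}\right) - 3034 = \left(- \frac{15641}{3} - \sqrt{210}\right) - 3034 = - \frac{24743}{3} - \sqrt{210}$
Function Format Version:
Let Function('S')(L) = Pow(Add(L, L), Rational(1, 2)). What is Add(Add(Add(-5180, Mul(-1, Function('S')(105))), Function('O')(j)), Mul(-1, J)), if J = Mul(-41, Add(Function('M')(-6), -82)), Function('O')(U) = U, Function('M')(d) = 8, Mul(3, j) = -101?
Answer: Add(Rational(-24743, 3), Mul(-1, Pow(210, Rational(1, 2)))) ≈ -8262.2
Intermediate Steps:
j = Rational(-101, 3) (j = Mul(Rational(1, 3), -101) = Rational(-101, 3) ≈ -33.667)
Function('S')(L) = Mul(Pow(2, Rational(1, 2)), Pow(L, Rational(1, 2))) (Function('S')(L) = Pow(Mul(2, L), Rational(1, 2)) = Mul(Pow(2, Rational(1, 2)), Pow(L, Rational(1, 2))))
J = 3034 (J = Mul(-41, Add(8, -82)) = Mul(-41, -74) = 3034)
Add(Add(Add(-5180, Mul(-1, Function('S')(105))), Function('O')(j)), Mul(-1, J)) = Add(Add(Add(-5180, Mul(-1, Mul(Pow(2, Rational(1, 2)), Pow(105, Rational(1, 2))))), Rational(-101, 3)), Mul(-1, 3034)) = Add(Add(Add(-5180, Mul(-1, Pow(210, Rational(1, 2)))), Rational(-101, 3)), -3034) = Add(Add(Rational(-15641, 3), Mul(-1, Pow(210, Rational(1, 2)))), -3034) = Add(Rational(-24743, 3), Mul(-1, Pow(210, Rational(1, 2))))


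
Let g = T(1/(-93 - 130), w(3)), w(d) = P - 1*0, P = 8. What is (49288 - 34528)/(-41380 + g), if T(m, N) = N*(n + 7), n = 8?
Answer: -738/2063 ≈ -0.35773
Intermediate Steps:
w(d) = 8 (w(d) = 8 - 1*0 = 8 + 0 = 8)
T(m, N) = 15*N (T(m, N) = N*(8 + 7) = N*15 = 15*N)
g = 120 (g = 15*8 = 120)
(49288 - 34528)/(-41380 + g) = (49288 - 34528)/(-41380 + 120) = 14760/(-41260) = 14760*(-1/41260) = -738/2063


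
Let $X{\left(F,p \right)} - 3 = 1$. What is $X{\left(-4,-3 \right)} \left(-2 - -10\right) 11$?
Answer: $352$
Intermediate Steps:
$X{\left(F,p \right)} = 4$ ($X{\left(F,p \right)} = 3 + 1 = 4$)
$X{\left(-4,-3 \right)} \left(-2 - -10\right) 11 = 4 \left(-2 - -10\right) 11 = 4 \left(-2 + 10\right) 11 = 4 \cdot 8 \cdot 11 = 32 \cdot 11 = 352$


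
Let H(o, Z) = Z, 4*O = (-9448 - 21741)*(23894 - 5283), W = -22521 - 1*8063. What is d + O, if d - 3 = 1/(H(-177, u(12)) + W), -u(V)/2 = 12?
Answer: -4441668189485/30608 ≈ -1.4511e+8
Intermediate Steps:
W = -30584 (W = -22521 - 8063 = -30584)
u(V) = -24 (u(V) = -2*12 = -24)
O = -580458479/4 (O = ((-9448 - 21741)*(23894 - 5283))/4 = (-31189*18611)/4 = (¼)*(-580458479) = -580458479/4 ≈ -1.4511e+8)
d = 91823/30608 (d = 3 + 1/(-24 - 30584) = 3 + 1/(-30608) = 3 - 1/30608 = 91823/30608 ≈ 3.0000)
d + O = 91823/30608 - 580458479/4 = -4441668189485/30608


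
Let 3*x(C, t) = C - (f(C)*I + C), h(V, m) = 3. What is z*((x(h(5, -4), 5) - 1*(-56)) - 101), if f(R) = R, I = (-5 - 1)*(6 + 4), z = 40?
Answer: 600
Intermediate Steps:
I = -60 (I = -6*10 = -60)
x(C, t) = 20*C (x(C, t) = (C - (C*(-60) + C))/3 = (C - (-60*C + C))/3 = (C - (-59)*C)/3 = (C + 59*C)/3 = (60*C)/3 = 20*C)
z*((x(h(5, -4), 5) - 1*(-56)) - 101) = 40*((20*3 - 1*(-56)) - 101) = 40*((60 + 56) - 101) = 40*(116 - 101) = 40*15 = 600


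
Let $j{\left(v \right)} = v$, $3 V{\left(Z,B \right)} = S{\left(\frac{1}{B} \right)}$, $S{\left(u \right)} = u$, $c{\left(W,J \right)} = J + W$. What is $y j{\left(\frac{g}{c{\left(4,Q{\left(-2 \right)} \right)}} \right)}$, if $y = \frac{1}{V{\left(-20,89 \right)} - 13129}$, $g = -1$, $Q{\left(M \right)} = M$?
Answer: $\frac{267}{7010884} \approx 3.8084 \cdot 10^{-5}$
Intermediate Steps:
$V{\left(Z,B \right)} = \frac{1}{3 B}$
$y = - \frac{267}{3505442}$ ($y = \frac{1}{\frac{1}{3 \cdot 89} - 13129} = \frac{1}{\frac{1}{3} \cdot \frac{1}{89} - 13129} = \frac{1}{\frac{1}{267} - 13129} = \frac{1}{- \frac{3505442}{267}} = - \frac{267}{3505442} \approx -7.6167 \cdot 10^{-5}$)
$y j{\left(\frac{g}{c{\left(4,Q{\left(-2 \right)} \right)}} \right)} = - \frac{267 \left(- \frac{1}{-2 + 4}\right)}{3505442} = - \frac{267 \left(- \frac{1}{2}\right)}{3505442} = - \frac{267 \left(\left(-1\right) \frac{1}{2}\right)}{3505442} = \left(- \frac{267}{3505442}\right) \left(- \frac{1}{2}\right) = \frac{267}{7010884}$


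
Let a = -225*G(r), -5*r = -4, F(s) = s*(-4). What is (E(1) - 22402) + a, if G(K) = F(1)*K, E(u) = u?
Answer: -21681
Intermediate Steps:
F(s) = -4*s
r = ⅘ (r = -⅕*(-4) = ⅘ ≈ 0.80000)
G(K) = -4*K (G(K) = (-4*1)*K = -4*K)
a = 720 (a = -(-900)*4/5 = -225*(-16/5) = 720)
(E(1) - 22402) + a = (1 - 22402) + 720 = -22401 + 720 = -21681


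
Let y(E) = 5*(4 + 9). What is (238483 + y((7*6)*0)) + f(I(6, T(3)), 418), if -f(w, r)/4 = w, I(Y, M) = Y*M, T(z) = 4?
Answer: 238452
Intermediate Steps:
I(Y, M) = M*Y
f(w, r) = -4*w
y(E) = 65 (y(E) = 5*13 = 65)
(238483 + y((7*6)*0)) + f(I(6, T(3)), 418) = (238483 + 65) - 16*6 = 238548 - 4*24 = 238548 - 96 = 238452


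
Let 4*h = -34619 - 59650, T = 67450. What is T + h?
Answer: 175531/4 ≈ 43883.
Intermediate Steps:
h = -94269/4 (h = (-34619 - 59650)/4 = (1/4)*(-94269) = -94269/4 ≈ -23567.)
T + h = 67450 - 94269/4 = 175531/4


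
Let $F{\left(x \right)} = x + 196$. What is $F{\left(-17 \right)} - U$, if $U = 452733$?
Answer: $-452554$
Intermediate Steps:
$F{\left(x \right)} = 196 + x$
$F{\left(-17 \right)} - U = \left(196 - 17\right) - 452733 = 179 - 452733 = -452554$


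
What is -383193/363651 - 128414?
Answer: -15566087569/121217 ≈ -1.2842e+5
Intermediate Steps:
-383193/363651 - 128414 = -383193*1/363651 - 128414 = -127731/121217 - 128414 = -15566087569/121217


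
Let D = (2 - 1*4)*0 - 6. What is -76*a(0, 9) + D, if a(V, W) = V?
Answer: -6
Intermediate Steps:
D = -6 (D = (2 - 4)*0 - 6 = -2*0 - 6 = 0 - 6 = -6)
-76*a(0, 9) + D = -76*0 - 6 = 0 - 6 = -6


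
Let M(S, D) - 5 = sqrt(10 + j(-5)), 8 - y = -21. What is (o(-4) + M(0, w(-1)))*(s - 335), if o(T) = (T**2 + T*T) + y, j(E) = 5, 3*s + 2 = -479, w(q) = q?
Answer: -32692 - 1486*sqrt(15)/3 ≈ -34610.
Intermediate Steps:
y = 29 (y = 8 - 1*(-21) = 8 + 21 = 29)
s = -481/3 (s = -2/3 + (1/3)*(-479) = -2/3 - 479/3 = -481/3 ≈ -160.33)
M(S, D) = 5 + sqrt(15) (M(S, D) = 5 + sqrt(10 + 5) = 5 + sqrt(15))
o(T) = 29 + 2*T**2 (o(T) = (T**2 + T*T) + 29 = (T**2 + T**2) + 29 = 2*T**2 + 29 = 29 + 2*T**2)
(o(-4) + M(0, w(-1)))*(s - 335) = ((29 + 2*(-4)**2) + (5 + sqrt(15)))*(-481/3 - 335) = ((29 + 2*16) + (5 + sqrt(15)))*(-1486/3) = ((29 + 32) + (5 + sqrt(15)))*(-1486/3) = (61 + (5 + sqrt(15)))*(-1486/3) = (66 + sqrt(15))*(-1486/3) = -32692 - 1486*sqrt(15)/3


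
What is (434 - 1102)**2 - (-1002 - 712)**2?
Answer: -2491572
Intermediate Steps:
(434 - 1102)**2 - (-1002 - 712)**2 = (-668)**2 - 1*(-1714)**2 = 446224 - 1*2937796 = 446224 - 2937796 = -2491572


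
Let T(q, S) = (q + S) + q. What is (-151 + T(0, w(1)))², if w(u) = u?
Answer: 22500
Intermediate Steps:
T(q, S) = S + 2*q (T(q, S) = (S + q) + q = S + 2*q)
(-151 + T(0, w(1)))² = (-151 + (1 + 2*0))² = (-151 + (1 + 0))² = (-151 + 1)² = (-150)² = 22500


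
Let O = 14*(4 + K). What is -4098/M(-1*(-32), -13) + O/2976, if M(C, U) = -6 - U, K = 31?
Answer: -6096109/10416 ≈ -585.26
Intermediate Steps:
O = 490 (O = 14*(4 + 31) = 14*35 = 490)
-4098/M(-1*(-32), -13) + O/2976 = -4098/(-6 - 1*(-13)) + 490/2976 = -4098/(-6 + 13) + 490*(1/2976) = -4098/7 + 245/1488 = -6096109/10416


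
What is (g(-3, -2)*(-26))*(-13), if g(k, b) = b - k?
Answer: 338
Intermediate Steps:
(g(-3, -2)*(-26))*(-13) = ((-2 - 1*(-3))*(-26))*(-13) = ((-2 + 3)*(-26))*(-13) = (1*(-26))*(-13) = -26*(-13) = 338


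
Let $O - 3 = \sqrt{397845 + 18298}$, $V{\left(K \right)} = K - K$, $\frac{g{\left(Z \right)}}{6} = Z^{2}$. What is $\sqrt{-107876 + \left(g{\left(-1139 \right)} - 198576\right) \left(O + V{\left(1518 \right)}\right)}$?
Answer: $\sqrt{22648174 + 7585350 \sqrt{416143}} \approx 70113.0$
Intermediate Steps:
$g{\left(Z \right)} = 6 Z^{2}$
$V{\left(K \right)} = 0$
$O = 3 + \sqrt{416143}$ ($O = 3 + \sqrt{397845 + 18298} = 3 + \sqrt{416143} \approx 648.09$)
$\sqrt{-107876 + \left(g{\left(-1139 \right)} - 198576\right) \left(O + V{\left(1518 \right)}\right)} = \sqrt{-107876 + \left(6 \left(-1139\right)^{2} - 198576\right) \left(\left(3 + \sqrt{416143}\right) + 0\right)} = \sqrt{-107876 + \left(6 \cdot 1297321 - 198576\right) \left(3 + \sqrt{416143}\right)} = \sqrt{-107876 + \left(7783926 - 198576\right) \left(3 + \sqrt{416143}\right)} = \sqrt{-107876 + 7585350 \left(3 + \sqrt{416143}\right)} = \sqrt{-107876 + \left(22756050 + 7585350 \sqrt{416143}\right)} = \sqrt{22648174 + 7585350 \sqrt{416143}}$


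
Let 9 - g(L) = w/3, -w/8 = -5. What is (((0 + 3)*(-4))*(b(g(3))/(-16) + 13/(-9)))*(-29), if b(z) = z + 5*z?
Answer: 377/6 ≈ 62.833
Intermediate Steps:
w = 40 (w = -8*(-5) = 40)
g(L) = -13/3 (g(L) = 9 - 40/3 = -13/3)
b(z) = 6*z
(((0 + 3)*(-4))*(b(g(3))/(-16) + 13/(-9)))*(-29) = (((0 + 3)*(-4))*((6*(-13/3))/(-16) + 13/(-9)))*(-29) = ((3*(-4))*(-26*(-1/16) + 13*(-⅑)))*(-29) = -12*(13/8 - 13/9)*(-29) = -12*13/72*(-29) = -13/6*(-29) = 377/6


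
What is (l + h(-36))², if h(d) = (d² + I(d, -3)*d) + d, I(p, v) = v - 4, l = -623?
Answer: 790321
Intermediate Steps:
I(p, v) = -4 + v
h(d) = d² - 6*d (h(d) = (d² + (-4 - 3)*d) + d = (d² - 7*d) + d = d² - 6*d)
(l + h(-36))² = (-623 - 36*(-6 - 36))² = (-623 - 36*(-42))² = (-623 + 1512)² = 889² = 790321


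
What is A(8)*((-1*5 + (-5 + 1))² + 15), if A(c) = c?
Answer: 768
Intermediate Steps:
A(8)*((-1*5 + (-5 + 1))² + 15) = 8*((-1*5 + (-5 + 1))² + 15) = 8*((-5 - 4)² + 15) = 8*((-9)² + 15) = 8*(81 + 15) = 8*96 = 768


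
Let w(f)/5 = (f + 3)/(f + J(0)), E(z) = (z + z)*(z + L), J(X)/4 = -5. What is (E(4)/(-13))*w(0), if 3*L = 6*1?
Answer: 36/13 ≈ 2.7692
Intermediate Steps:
J(X) = -20 (J(X) = 4*(-5) = -20)
L = 2 (L = (6*1)/3 = (⅓)*6 = 2)
E(z) = 2*z*(2 + z) (E(z) = (z + z)*(z + 2) = (2*z)*(2 + z) = 2*z*(2 + z))
w(f) = 5*(3 + f)/(-20 + f) (w(f) = 5*((f + 3)/(f - 20)) = 5*((3 + f)/(-20 + f)) = 5*(3 + f)/(-20 + f))
(E(4)/(-13))*w(0) = ((2*4*(2 + 4))/(-13))*(5*(3 + 0)/(-20 + 0)) = ((2*4*6)*(-1/13))*(5*3/(-20)) = (48*(-1/13))*(5*(-1/20)*3) = -48/13*(-¾) = 36/13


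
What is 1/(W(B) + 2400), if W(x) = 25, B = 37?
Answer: 1/2425 ≈ 0.00041237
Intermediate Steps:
1/(W(B) + 2400) = 1/(25 + 2400) = 1/2425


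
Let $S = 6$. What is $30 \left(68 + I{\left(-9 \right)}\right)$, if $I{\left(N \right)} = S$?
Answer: $2220$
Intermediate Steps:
$I{\left(N \right)} = 6$
$30 \left(68 + I{\left(-9 \right)}\right) = 30 \left(68 + 6\right) = 30 \cdot 74 = 2220$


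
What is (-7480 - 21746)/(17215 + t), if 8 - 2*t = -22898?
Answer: -4871/4778 ≈ -1.0195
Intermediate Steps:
t = 11453 (t = 4 - ½*(-22898) = 4 + 11449 = 11453)
(-7480 - 21746)/(17215 + t) = (-7480 - 21746)/(17215 + 11453) = -29226/28668 = -29226*1/28668 = -4871/4778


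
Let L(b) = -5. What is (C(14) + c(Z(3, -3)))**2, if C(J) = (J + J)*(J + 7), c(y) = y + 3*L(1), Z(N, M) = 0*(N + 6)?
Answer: 328329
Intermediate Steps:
Z(N, M) = 0 (Z(N, M) = 0*(6 + N) = 0)
c(y) = -15 + y (c(y) = y + 3*(-5) = y - 15 = -15 + y)
C(J) = 2*J*(7 + J) (C(J) = (2*J)*(7 + J) = 2*J*(7 + J))
(C(14) + c(Z(3, -3)))**2 = (2*14*(7 + 14) + (-15 + 0))**2 = (2*14*21 - 15)**2 = (588 - 15)**2 = 573**2 = 328329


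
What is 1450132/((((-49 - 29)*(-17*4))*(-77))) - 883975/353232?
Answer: -3307785941/546449904 ≈ -6.0532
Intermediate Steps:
1450132/((((-49 - 29)*(-17*4))*(-77))) - 883975/353232 = 1450132/((-78*(-68)*(-77))) - 883975*1/353232 = 1450132/((5304*(-77))) - 883975/353232 = 1450132/(-408408) - 883975/353232 = 1450132*(-1/408408) - 883975/353232 = -362533/102102 - 883975/353232 = -3307785941/546449904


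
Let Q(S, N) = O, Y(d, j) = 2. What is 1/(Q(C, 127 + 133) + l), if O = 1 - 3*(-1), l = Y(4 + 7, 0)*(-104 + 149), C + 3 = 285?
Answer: 1/94 ≈ 0.010638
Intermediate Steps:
C = 282 (C = -3 + 285 = 282)
l = 90 (l = 2*(-104 + 149) = 2*45 = 90)
O = 4 (O = 1 + 3 = 4)
Q(S, N) = 4
1/(Q(C, 127 + 133) + l) = 1/(4 + 90) = 1/94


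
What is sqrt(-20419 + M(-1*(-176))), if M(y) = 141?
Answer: I*sqrt(20278) ≈ 142.4*I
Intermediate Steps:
sqrt(-20419 + M(-1*(-176))) = sqrt(-20419 + 141) = sqrt(-20278) = I*sqrt(20278)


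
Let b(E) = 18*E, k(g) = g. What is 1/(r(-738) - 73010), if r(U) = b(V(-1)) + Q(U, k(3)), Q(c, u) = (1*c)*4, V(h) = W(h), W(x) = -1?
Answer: -1/75980 ≈ -1.3161e-5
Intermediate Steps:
V(h) = -1
Q(c, u) = 4*c (Q(c, u) = c*4 = 4*c)
r(U) = -18 + 4*U (r(U) = 18*(-1) + 4*U = -18 + 4*U)
1/(r(-738) - 73010) = 1/((-18 + 4*(-738)) - 73010) = 1/((-18 - 2952) - 73010) = 1/(-2970 - 73010) = 1/(-75980) = -1/75980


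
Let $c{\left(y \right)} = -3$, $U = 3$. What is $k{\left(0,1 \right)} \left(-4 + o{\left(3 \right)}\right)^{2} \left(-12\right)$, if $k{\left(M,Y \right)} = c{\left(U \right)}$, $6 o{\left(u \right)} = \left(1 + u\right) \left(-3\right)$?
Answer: $1296$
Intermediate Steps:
$o{\left(u \right)} = - \frac{1}{2} - \frac{u}{2}$ ($o{\left(u \right)} = \frac{\left(1 + u\right) \left(-3\right)}{6} = \frac{-3 - 3 u}{6} = - \frac{1}{2} - \frac{u}{2}$)
$k{\left(M,Y \right)} = -3$
$k{\left(0,1 \right)} \left(-4 + o{\left(3 \right)}\right)^{2} \left(-12\right) = - 3 \left(-4 - 2\right)^{2} \left(-12\right) = - 3 \left(-6\right)^{2} \left(-12\right) = \left(-3\right) 36 \left(-12\right) = \left(-108\right) \left(-12\right) = 1296$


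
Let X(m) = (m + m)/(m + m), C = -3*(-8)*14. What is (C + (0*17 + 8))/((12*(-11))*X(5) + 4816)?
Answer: 86/1171 ≈ 0.073442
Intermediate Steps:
C = 336 (C = 24*14 = 336)
X(m) = 1 (X(m) = (2*m)/((2*m)) = (2*m)*(1/(2*m)) = 1)
(C + (0*17 + 8))/((12*(-11))*X(5) + 4816) = (336 + (0*17 + 8))/((12*(-11))*1 + 4816) = (336 + (0 + 8))/(-132*1 + 4816) = (336 + 8)/(-132 + 4816) = 344/4684 = 344*(1/4684) = 86/1171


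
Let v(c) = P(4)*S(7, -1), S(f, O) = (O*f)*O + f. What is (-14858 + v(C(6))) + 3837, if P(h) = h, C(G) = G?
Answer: -10965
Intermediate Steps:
S(f, O) = f + f*O**2 (S(f, O) = f*O**2 + f = f + f*O**2)
v(c) = 56 (v(c) = 4*(7*(1 + (-1)**2)) = 4*(7*(1 + 1)) = 4*(7*2) = 4*14 = 56)
(-14858 + v(C(6))) + 3837 = (-14858 + 56) + 3837 = -14802 + 3837 = -10965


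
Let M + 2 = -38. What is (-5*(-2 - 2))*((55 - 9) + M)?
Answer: 120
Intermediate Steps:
M = -40 (M = -2 - 38 = -40)
(-5*(-2 - 2))*((55 - 9) + M) = (-5*(-2 - 2))*((55 - 9) - 40) = (-5*(-4))*(46 - 40) = 20*6 = 120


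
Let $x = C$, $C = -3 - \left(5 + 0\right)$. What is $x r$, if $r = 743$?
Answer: $-5944$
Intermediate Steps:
$C = -8$ ($C = -3 - 5 = -8$)
$x = -8$
$x r = \left(-8\right) 743 = -5944$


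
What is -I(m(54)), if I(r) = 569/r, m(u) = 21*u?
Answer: -569/1134 ≈ -0.50176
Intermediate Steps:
-I(m(54)) = -569/(21*54) = -569/1134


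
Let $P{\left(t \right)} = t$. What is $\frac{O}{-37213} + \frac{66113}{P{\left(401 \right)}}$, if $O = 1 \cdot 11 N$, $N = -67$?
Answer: $\frac{223687146}{1356583} \approx 164.89$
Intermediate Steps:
$O = -737$ ($O = 1 \cdot 11 \left(-67\right) = 11 \left(-67\right) = -737$)
$\frac{O}{-37213} + \frac{66113}{P{\left(401 \right)}} = - \frac{737}{-37213} + \frac{66113}{401} = \left(-737\right) \left(- \frac{1}{37213}\right) + 66113 \cdot \frac{1}{401} = \frac{67}{3383} + \frac{66113}{401} = \frac{223687146}{1356583}$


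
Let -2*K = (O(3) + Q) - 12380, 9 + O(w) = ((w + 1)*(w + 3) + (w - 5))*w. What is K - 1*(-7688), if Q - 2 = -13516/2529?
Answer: 70059229/5058 ≈ 13851.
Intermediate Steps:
O(w) = -9 + w*(-5 + w + (1 + w)*(3 + w)) (O(w) = -9 + ((w + 1)*(w + 3) + (w - 5))*w = -9 + ((1 + w)*(3 + w) + (-5 + w))*w = -9 + (-5 + w + (1 + w)*(3 + w))*w = -9 + w*(-5 + w + (1 + w)*(3 + w)))
Q = -8458/2529 (Q = 2 - 13516/2529 = -8458/2529 ≈ -3.3444)
K = 31173325/5058 (K = -(((-9 + 3³ - 2*3 + 5*3²) - 8458/2529) - 12380)/2 = -(((-9 + 27 - 6 + 5*9) - 8458/2529) - 12380)/2 = -(((-9 + 27 - 6 + 45) - 8458/2529) - 12380)/2 = -((57 - 8458/2529) - 12380)/2 = -(135695/2529 - 12380)/2 = -½*(-31173325/2529) = 31173325/5058 ≈ 6163.2)
K - 1*(-7688) = 31173325/5058 - 1*(-7688) = 31173325/5058 + 7688 = 70059229/5058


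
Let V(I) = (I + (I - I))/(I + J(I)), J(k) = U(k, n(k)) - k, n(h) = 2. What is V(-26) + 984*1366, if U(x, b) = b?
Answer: 1344131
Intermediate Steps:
J(k) = 2 - k
V(I) = I/2 (V(I) = (I + (I - I))/(I + (2 - I)) = (I + 0)/2 = I*(1/2) = I/2)
V(-26) + 984*1366 = (1/2)*(-26) + 984*1366 = -13 + 1344144 = 1344131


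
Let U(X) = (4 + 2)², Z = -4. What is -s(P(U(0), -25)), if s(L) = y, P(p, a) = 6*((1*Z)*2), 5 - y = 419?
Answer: 414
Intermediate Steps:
y = -414 (y = 5 - 1*419 = 5 - 419 = -414)
U(X) = 36 (U(X) = 6² = 36)
P(p, a) = -48 (P(p, a) = 6*((1*(-4))*2) = 6*(-4*2) = 6*(-8) = -48)
s(L) = -414
-s(P(U(0), -25)) = -1*(-414) = 414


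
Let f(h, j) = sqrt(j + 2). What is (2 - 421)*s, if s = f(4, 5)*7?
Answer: -2933*sqrt(7) ≈ -7760.0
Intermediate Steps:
f(h, j) = sqrt(2 + j)
s = 7*sqrt(7) (s = sqrt(2 + 5)*7 = sqrt(7)*7 = 7*sqrt(7) ≈ 18.520)
(2 - 421)*s = (2 - 421)*(7*sqrt(7)) = -2933*sqrt(7)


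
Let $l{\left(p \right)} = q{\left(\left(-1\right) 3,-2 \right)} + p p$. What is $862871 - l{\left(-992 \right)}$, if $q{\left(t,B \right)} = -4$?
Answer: $-121189$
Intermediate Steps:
$l{\left(p \right)} = -4 + p^{2}$ ($l{\left(p \right)} = -4 + p p = -4 + p^{2}$)
$862871 - l{\left(-992 \right)} = 862871 - \left(-4 + \left(-992\right)^{2}\right) = 862871 - \left(-4 + 984064\right) = 862871 - 984060 = -121189$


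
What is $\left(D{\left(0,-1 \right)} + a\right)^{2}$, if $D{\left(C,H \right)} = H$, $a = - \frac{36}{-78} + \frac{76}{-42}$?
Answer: $\frac{410881}{74529} \approx 5.513$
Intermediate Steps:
$a = - \frac{368}{273}$ ($a = \left(-36\right) \left(- \frac{1}{78}\right) + 76 \left(- \frac{1}{42}\right) = \frac{6}{13} - \frac{38}{21} = - \frac{368}{273} \approx -1.348$)
$\left(D{\left(0,-1 \right)} + a\right)^{2} = \left(-1 - \frac{368}{273}\right)^{2} = \left(- \frac{641}{273}\right)^{2} = \frac{410881}{74529}$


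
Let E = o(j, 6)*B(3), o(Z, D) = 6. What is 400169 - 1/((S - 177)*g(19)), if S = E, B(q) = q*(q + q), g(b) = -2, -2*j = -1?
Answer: 55223321/138 ≈ 4.0017e+5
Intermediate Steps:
j = 1/2 (j = -1/2*(-1) = 1/2 ≈ 0.50000)
B(q) = 2*q**2 (B(q) = q*(2*q) = 2*q**2)
E = 108 (E = 6*(2*3**2) = 6*(2*9) = 6*18 = 108)
S = 108
400169 - 1/((S - 177)*g(19)) = 400169 - 1/((108 - 177)*(-2)) = 400169 - 1/((-69*(-2))) = 400169 - 1/138 = 55223321/138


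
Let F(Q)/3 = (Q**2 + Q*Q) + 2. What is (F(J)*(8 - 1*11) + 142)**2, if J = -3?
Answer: 1444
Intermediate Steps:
F(Q) = 6 + 6*Q**2 (F(Q) = 3*((Q**2 + Q*Q) + 2) = 3*((Q**2 + Q**2) + 2) = 3*(2*Q**2 + 2) = 3*(2 + 2*Q**2) = 6 + 6*Q**2)
(F(J)*(8 - 1*11) + 142)**2 = ((6 + 6*(-3)**2)*(8 - 1*11) + 142)**2 = ((6 + 6*9)*(8 - 11) + 142)**2 = ((6 + 54)*(-3) + 142)**2 = (60*(-3) + 142)**2 = (-180 + 142)**2 = (-38)**2 = 1444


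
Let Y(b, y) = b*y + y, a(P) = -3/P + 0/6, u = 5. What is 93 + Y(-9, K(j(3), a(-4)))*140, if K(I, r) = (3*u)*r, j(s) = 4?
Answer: -12507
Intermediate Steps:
a(P) = -3/P (a(P) = -3/P + 0*(⅙) = -3/P + 0 = -3/P)
K(I, r) = 15*r (K(I, r) = (3*5)*r = 15*r)
Y(b, y) = y + b*y
93 + Y(-9, K(j(3), a(-4)))*140 = 93 + ((15*(-3/(-4)))*(1 - 9))*140 = 93 + ((15*(-3*(-¼)))*(-8))*140 = 93 + ((15*(¾))*(-8))*140 = 93 + ((45/4)*(-8))*140 = 93 - 90*140 = 93 - 12600 = -12507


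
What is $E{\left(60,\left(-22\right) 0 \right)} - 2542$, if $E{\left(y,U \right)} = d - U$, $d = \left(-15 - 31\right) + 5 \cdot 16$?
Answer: $-2508$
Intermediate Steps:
$d = 34$ ($d = \left(-15 - 31\right) + 80 = -46 + 80 = 34$)
$E{\left(y,U \right)} = 34 - U$
$E{\left(60,\left(-22\right) 0 \right)} - 2542 = \left(34 - \left(-22\right) 0\right) - 2542 = \left(34 - 0\right) - 2542 = \left(34 + 0\right) - 2542 = 34 - 2542 = -2508$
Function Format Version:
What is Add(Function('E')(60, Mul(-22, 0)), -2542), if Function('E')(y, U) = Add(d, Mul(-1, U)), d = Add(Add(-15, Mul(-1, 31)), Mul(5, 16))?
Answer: -2508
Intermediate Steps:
d = 34 (d = Add(Add(-15, -31), 80) = Add(-46, 80) = 34)
Function('E')(y, U) = Add(34, Mul(-1, U))
Add(Function('E')(60, Mul(-22, 0)), -2542) = Add(Add(34, Mul(-1, Mul(-22, 0))), -2542) = Add(Add(34, Mul(-1, 0)), -2542) = Add(Add(34, 0), -2542) = Add(34, -2542) = -2508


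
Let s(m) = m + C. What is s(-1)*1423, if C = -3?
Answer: -5692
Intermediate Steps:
s(m) = -3 + m (s(m) = m - 3 = -3 + m)
s(-1)*1423 = (-3 - 1)*1423 = -4*1423 = -5692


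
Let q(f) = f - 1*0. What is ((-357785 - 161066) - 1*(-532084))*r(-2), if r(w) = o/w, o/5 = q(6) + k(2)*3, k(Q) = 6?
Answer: -793980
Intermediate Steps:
q(f) = f (q(f) = f + 0 = f)
o = 120 (o = 5*(6 + 6*3) = 5*(6 + 18) = 5*24 = 120)
r(w) = 120/w
((-357785 - 161066) - 1*(-532084))*r(-2) = ((-357785 - 161066) - 1*(-532084))*(120/(-2)) = (-518851 + 532084)*(120*(-1/2)) = 13233*(-60) = -793980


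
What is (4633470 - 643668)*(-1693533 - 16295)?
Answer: -6821875174056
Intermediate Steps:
(4633470 - 643668)*(-1693533 - 16295) = 3989802*(-1709828) = -6821875174056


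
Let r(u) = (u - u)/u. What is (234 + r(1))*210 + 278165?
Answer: 327305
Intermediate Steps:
r(u) = 0 (r(u) = 0/u = 0)
(234 + r(1))*210 + 278165 = (234 + 0)*210 + 278165 = 234*210 + 278165 = 49140 + 278165 = 327305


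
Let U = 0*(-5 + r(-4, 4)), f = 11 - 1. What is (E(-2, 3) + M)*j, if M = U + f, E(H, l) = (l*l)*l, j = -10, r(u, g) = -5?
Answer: -370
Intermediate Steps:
E(H, l) = l³ (E(H, l) = l²*l = l³)
f = 10
U = 0 (U = 0*(-5 - 5) = 0*(-10) = 0)
M = 10 (M = 0 + 10 = 10)
(E(-2, 3) + M)*j = (3³ + 10)*(-10) = (27 + 10)*(-10) = 37*(-10) = -370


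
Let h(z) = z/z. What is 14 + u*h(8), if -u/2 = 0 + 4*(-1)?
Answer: 22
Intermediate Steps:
u = 8 (u = -2*(0 + 4*(-1)) = -2*(0 - 4) = -2*(-4) = 8)
h(z) = 1
14 + u*h(8) = 14 + 8*1 = 14 + 8 = 22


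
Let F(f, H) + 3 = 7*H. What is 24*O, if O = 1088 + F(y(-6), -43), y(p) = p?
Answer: 18816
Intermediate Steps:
F(f, H) = -3 + 7*H
O = 784 (O = 1088 + (-3 + 7*(-43)) = 1088 + (-3 - 301) = 1088 - 304 = 784)
24*O = 24*784 = 18816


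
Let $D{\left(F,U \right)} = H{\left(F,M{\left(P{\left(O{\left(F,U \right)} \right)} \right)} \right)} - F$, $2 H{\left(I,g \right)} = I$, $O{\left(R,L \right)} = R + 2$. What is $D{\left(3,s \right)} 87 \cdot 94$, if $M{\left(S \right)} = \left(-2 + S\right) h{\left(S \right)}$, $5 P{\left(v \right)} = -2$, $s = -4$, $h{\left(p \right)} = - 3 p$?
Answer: $-12267$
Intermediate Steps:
$O{\left(R,L \right)} = 2 + R$
$P{\left(v \right)} = - \frac{2}{5}$ ($P{\left(v \right)} = \frac{1}{5} \left(-2\right) = - \frac{2}{5}$)
$M{\left(S \right)} = - 3 S \left(-2 + S\right)$ ($M{\left(S \right)} = \left(-2 + S\right) \left(- 3 S\right) = - 3 S \left(-2 + S\right)$)
$H{\left(I,g \right)} = \frac{I}{2}$
$D{\left(F,U \right)} = - \frac{F}{2}$ ($D{\left(F,U \right)} = \frac{F}{2} - F = - \frac{F}{2}$)
$D{\left(3,s \right)} 87 \cdot 94 = \left(- \frac{1}{2}\right) 3 \cdot 87 \cdot 94 = \left(- \frac{3}{2}\right) 87 \cdot 94 = \left(- \frac{261}{2}\right) 94 = -12267$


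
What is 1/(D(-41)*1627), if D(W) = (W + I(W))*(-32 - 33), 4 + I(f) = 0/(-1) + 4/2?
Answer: 1/4547465 ≈ 2.1990e-7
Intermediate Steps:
I(f) = -2 (I(f) = -4 + (0/(-1) + 4/2) = -4 + (0*(-1) + 4*(½)) = -4 + (0 + 2) = -4 + 2 = -2)
D(W) = 130 - 65*W (D(W) = (W - 2)*(-32 - 33) = (-2 + W)*(-65) = 130 - 65*W)
1/(D(-41)*1627) = 1/((130 - 65*(-41))*1627) = 1/((130 + 2665)*1627) = 1/(2795*1627) = 1/4547465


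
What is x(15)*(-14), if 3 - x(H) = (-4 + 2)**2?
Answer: 14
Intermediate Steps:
x(H) = -1 (x(H) = 3 - (-4 + 2)**2 = 3 - 1*(-2)**2 = 3 - 1*4 = 3 - 4 = -1)
x(15)*(-14) = -1*(-14) = 14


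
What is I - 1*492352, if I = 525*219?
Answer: -377377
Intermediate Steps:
I = 114975
I - 1*492352 = 114975 - 1*492352 = 114975 - 492352 = -377377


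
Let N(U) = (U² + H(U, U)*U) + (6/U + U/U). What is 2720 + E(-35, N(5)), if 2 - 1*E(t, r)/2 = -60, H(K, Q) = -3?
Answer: 2844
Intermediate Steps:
N(U) = 1 + U² - 3*U + 6/U (N(U) = (U² - 3*U) + (6/U + U/U) = (U² - 3*U) + (6/U + 1) = (U² - 3*U) + (1 + 6/U) = 1 + U² - 3*U + 6/U)
E(t, r) = 124 (E(t, r) = 4 - 2*(-60) = 4 + 120 = 124)
2720 + E(-35, N(5)) = 2720 + 124 = 2844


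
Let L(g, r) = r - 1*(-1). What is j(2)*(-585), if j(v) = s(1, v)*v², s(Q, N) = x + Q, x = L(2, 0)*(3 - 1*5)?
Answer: 2340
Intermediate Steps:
L(g, r) = 1 + r (L(g, r) = r + 1 = 1 + r)
x = -2 (x = (1 + 0)*(3 - 1*5) = 1*(3 - 5) = 1*(-2) = -2)
s(Q, N) = -2 + Q
j(v) = -v² (j(v) = (-2 + 1)*v² = -v²)
j(2)*(-585) = -1*2²*(-585) = -1*4*(-585) = -4*(-585) = 2340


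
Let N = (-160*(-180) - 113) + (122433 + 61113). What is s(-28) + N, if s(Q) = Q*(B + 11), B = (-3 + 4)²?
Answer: 211897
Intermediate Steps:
B = 1 (B = 1² = 1)
s(Q) = 12*Q (s(Q) = Q*(1 + 11) = Q*12 = 12*Q)
N = 212233 (N = (28800 - 113) + 183546 = 28687 + 183546 = 212233)
s(-28) + N = 12*(-28) + 212233 = -336 + 212233 = 211897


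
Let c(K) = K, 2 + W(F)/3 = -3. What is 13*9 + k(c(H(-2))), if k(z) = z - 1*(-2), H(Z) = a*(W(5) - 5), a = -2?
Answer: 159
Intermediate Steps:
W(F) = -15 (W(F) = -6 + 3*(-3) = -6 - 9 = -15)
H(Z) = 40 (H(Z) = -2*(-15 - 5) = -2*(-20) = 40)
k(z) = 2 + z (k(z) = z + 2 = 2 + z)
13*9 + k(c(H(-2))) = 13*9 + (2 + 40) = 117 + 42 = 159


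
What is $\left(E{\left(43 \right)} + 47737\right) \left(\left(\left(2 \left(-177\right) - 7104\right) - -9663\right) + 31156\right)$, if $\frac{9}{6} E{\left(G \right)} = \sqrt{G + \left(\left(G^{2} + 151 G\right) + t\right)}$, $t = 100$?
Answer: $1592554057 + \frac{66722 \sqrt{8485}}{3} \approx 1.5946 \cdot 10^{9}$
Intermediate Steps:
$E{\left(G \right)} = \frac{2 \sqrt{100 + G^{2} + 152 G}}{3}$ ($E{\left(G \right)} = \frac{2 \sqrt{G + \left(\left(G^{2} + 151 G\right) + 100\right)}}{3} = \frac{2 \sqrt{G + \left(100 + G^{2} + 151 G\right)}}{3} = \frac{2 \sqrt{100 + G^{2} + 152 G}}{3}$)
$\left(E{\left(43 \right)} + 47737\right) \left(\left(\left(2 \left(-177\right) - 7104\right) - -9663\right) + 31156\right) = \left(\frac{2 \sqrt{100 + 43^{2} + 152 \cdot 43}}{3} + 47737\right) \left(\left(\left(2 \left(-177\right) - 7104\right) - -9663\right) + 31156\right) = \left(\frac{2 \sqrt{100 + 1849 + 6536}}{3} + 47737\right) \left(\left(\left(-354 - 7104\right) + 9663\right) + 31156\right) = \left(\frac{2 \sqrt{8485}}{3} + 47737\right) \left(\left(-7458 + 9663\right) + 31156\right) = \left(47737 + \frac{2 \sqrt{8485}}{3}\right) \left(2205 + 31156\right) = \left(47737 + \frac{2 \sqrt{8485}}{3}\right) 33361 = 1592554057 + \frac{66722 \sqrt{8485}}{3}$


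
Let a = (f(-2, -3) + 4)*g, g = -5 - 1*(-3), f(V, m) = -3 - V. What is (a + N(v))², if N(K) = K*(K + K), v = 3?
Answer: 144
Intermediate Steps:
N(K) = 2*K² (N(K) = K*(2*K) = 2*K²)
g = -2 (g = -5 + 3 = -2)
a = -6 (a = ((-3 - 1*(-2)) + 4)*(-2) = ((-3 + 2) + 4)*(-2) = (-1 + 4)*(-2) = 3*(-2) = -6)
(a + N(v))² = (-6 + 2*3²)² = (-6 + 2*9)² = (-6 + 18)² = 12² = 144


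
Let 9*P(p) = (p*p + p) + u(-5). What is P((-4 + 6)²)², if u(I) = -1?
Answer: 361/81 ≈ 4.4568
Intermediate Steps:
P(p) = -⅑ + p/9 + p²/9 (P(p) = ((p*p + p) - 1)/9 = ((p² + p) - 1)/9 = ((p + p²) - 1)/9 = (-1 + p + p²)/9 = -⅑ + p/9 + p²/9)
P((-4 + 6)²)² = (-⅑ + (-4 + 6)²/9 + ((-4 + 6)²)²/9)² = (-⅑ + (⅑)*2² + (2²)²/9)² = (-⅑ + (⅑)*4 + (⅑)*4²)² = (-⅑ + 4/9 + (⅑)*16)² = (-⅑ + 4/9 + 16/9)² = (19/9)² = 361/81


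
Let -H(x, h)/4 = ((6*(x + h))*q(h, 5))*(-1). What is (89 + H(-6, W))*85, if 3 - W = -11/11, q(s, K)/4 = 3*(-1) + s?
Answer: -8755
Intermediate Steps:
q(s, K) = -12 + 4*s (q(s, K) = 4*(3*(-1) + s) = 4*(-3 + s) = -12 + 4*s)
W = 4 (W = 3 - (-11)/11 = 3 - 1*(-1) = 3 + 1 = 4)
H(x, h) = 4*(-12 + 4*h)*(6*h + 6*x) (H(x, h) = -4*(6*(x + h))*(-12 + 4*h)*(-1) = -4*(6*(h + x))*(-12 + 4*h)*(-1) = -4*(6*h + 6*x)*(-12 + 4*h)*(-1) = -4*(-12 + 4*h)*(6*h + 6*x)*(-1) = -(-4)*(-12 + 4*h)*(6*h + 6*x) = 4*(-12 + 4*h)*(6*h + 6*x))
(89 + H(-6, W))*85 = (89 + 96*(-3 + 4)*(4 - 6))*85 = (89 + 96*1*(-2))*85 = (89 - 192)*85 = -103*85 = -8755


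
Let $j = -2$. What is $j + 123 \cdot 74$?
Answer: $9100$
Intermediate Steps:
$j + 123 \cdot 74 = -2 + 123 \cdot 74 = -2 + 9102 = 9100$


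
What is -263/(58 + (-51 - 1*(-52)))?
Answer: -263/59 ≈ -4.4576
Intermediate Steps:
-263/(58 + (-51 - 1*(-52))) = -263/(58 + (-51 + 52)) = -263/(58 + 1) = -263/59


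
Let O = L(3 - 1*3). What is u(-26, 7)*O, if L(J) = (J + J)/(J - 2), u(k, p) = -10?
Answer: 0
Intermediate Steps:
L(J) = 2*J/(-2 + J) (L(J) = (2*J)/(-2 + J) = 2*J/(-2 + J))
O = 0 (O = 2*(3 - 1*3)/(-2 + (3 - 1*3)) = 2*(3 - 3)/(-2 + (3 - 3)) = 2*0/(-2 + 0) = 2*0/(-2) = 2*0*(-½) = 0)
u(-26, 7)*O = -10*0 = 0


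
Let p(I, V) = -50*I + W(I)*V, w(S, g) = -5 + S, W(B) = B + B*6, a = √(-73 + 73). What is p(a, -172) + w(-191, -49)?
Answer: -196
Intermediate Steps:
a = 0 (a = √0 = 0)
W(B) = 7*B (W(B) = B + 6*B = 7*B)
p(I, V) = -50*I + 7*I*V (p(I, V) = -50*I + (7*I)*V = -50*I + 7*I*V)
p(a, -172) + w(-191, -49) = 0*(-50 + 7*(-172)) + (-5 - 191) = 0*(-50 - 1204) - 196 = 0*(-1254) - 196 = 0 - 196 = -196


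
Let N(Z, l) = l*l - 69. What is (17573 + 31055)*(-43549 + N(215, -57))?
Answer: -1963063732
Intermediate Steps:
N(Z, l) = -69 + l² (N(Z, l) = l² - 69 = -69 + l²)
(17573 + 31055)*(-43549 + N(215, -57)) = (17573 + 31055)*(-43549 + (-69 + (-57)²)) = 48628*(-43549 + (-69 + 3249)) = 48628*(-43549 + 3180) = 48628*(-40369) = -1963063732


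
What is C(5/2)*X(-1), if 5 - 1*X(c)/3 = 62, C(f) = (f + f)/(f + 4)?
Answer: -1710/13 ≈ -131.54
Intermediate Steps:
C(f) = 2*f/(4 + f) (C(f) = (2*f)/(4 + f) = 2*f/(4 + f))
X(c) = -171 (X(c) = 15 - 3*62 = 15 - 186 = -171)
C(5/2)*X(-1) = (2*(5/2)/(4 + 5/2))*(-171) = (2*(5/2)/(13/2))*(-171) = (2*(5/2)*(2/13))*(-171) = (10/13)*(-171) = -1710/13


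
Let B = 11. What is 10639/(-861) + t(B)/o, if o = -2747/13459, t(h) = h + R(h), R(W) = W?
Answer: -6930871/57687 ≈ -120.15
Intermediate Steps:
t(h) = 2*h (t(h) = h + h = 2*h)
o = -2747/13459 (o = -2747*1/13459 = -2747/13459 ≈ -0.20410)
10639/(-861) + t(B)/o = 10639/(-861) + (2*11)/(-2747/13459) = 10639*(-1/861) + 22*(-13459/2747) = -10639/861 - 296098/2747 = -6930871/57687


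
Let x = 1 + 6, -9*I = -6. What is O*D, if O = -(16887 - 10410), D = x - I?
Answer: -41021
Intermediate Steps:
I = ⅔ (I = -⅑*(-6) = ⅔ ≈ 0.66667)
x = 7
D = 19/3 (D = 7 - 1*⅔ = 7 - ⅔ = 19/3 ≈ 6.3333)
O = -6477 (O = -1*6477 = -6477)
O*D = -6477*19/3 = -41021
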